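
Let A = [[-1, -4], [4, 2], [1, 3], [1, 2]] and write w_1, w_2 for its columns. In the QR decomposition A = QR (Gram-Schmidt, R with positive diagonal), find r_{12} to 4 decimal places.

q_1 = w_1/‖w_1‖ = (-1, 4, 1, 1)/4.3589 = (-0.2294, 0.9177, 0.2294, 0.2294).
r_{12} = q_1·w_2 = 3.9001.

r_{12} = 3.9001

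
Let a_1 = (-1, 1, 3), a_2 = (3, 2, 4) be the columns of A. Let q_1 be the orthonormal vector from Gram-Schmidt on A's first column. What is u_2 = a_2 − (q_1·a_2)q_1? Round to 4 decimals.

a_1 = (-1, 1, 3); ‖a_1‖ = 3.3166, so q_1 = (-0.3015, 0.3015, 0.9045).
q_1·a_2 = (-0.3015)·3 + 0.3015·2 + 0.9045·4 = 3.3166.
u_2 = a_2 − 3.3166·q_1 = (4.0000, 1.0000, 1.0000).

u_2 = (4.0000, 1.0000, 1.0000)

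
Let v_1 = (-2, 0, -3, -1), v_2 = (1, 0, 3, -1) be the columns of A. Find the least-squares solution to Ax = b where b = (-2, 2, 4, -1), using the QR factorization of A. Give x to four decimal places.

v_1 = (-2, 0, -3, -1); ‖v_1‖ = 3.7417, so e_1 = (-0.5345, 0.0000, -0.8018, -0.2673).
e_1·v_2 = (-0.5345)·1 + 0.0000·0 + (-0.8018)·3 + (-0.2673)·(-1) = -2.6726.
u_2 = v_2 + 2.6726·e_1 = (-0.4286, 0.0000, 0.8571, -1.7143).
‖u_2‖ = 1.9640, so e_2 = (-0.2182, 0.0000, 0.4364, -0.8729).
Qᵀb = (-1.8708, 3.0551).
Back-substitute: x_2 = 3.0551/1.9640 = 1.5556.
x_1 = (-1.8708 + 2.6726·1.5556)/3.7417 = 0.6111.

x = (0.6111, 1.5556)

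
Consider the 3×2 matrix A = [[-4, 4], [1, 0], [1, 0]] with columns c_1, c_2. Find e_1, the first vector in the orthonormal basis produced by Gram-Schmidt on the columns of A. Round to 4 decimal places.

e_1 = (-0.9428, 0.2357, 0.2357)

e_1 = c_1/‖c_1‖ = (-4, 1, 1)/4.2426 = (-0.9428, 0.2357, 0.2357).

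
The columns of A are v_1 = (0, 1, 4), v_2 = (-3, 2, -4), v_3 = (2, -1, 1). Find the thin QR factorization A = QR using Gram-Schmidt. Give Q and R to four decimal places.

Q = [[0.0000, -0.7177, 0.6963], [0.2425, 0.6755, 0.6963], [0.9701, -0.1689, -0.1741]], R = [[4.1231, -3.3955, 0.7276], [0.0000, 4.1798, -2.2799], [0.0000, 0.0000, 0.5222]]

q_1 = v_1/‖v_1‖ = (0, 1, 4)/4.1231 = (0.0000, 0.2425, 0.9701).
r_{12} = q_1·v_2 = -3.3955.
u_2 = v_2 + 3.3955·q_1 = (-3.0000, 2.8235, -0.7059).
‖u_2‖ = 4.1798, so q_2 = (-0.7177, 0.6755, -0.1689).
r_{13} = q_1·v_3 = 0.7276; r_{23} = q_2·v_3 = -2.2799.
u_3 = v_3 − 0.7276·q_1 + 2.2799·q_2 = (0.3636, 0.3636, -0.0909).
‖u_3‖ = 0.5222, so q_3 = (0.6963, 0.6963, -0.1741).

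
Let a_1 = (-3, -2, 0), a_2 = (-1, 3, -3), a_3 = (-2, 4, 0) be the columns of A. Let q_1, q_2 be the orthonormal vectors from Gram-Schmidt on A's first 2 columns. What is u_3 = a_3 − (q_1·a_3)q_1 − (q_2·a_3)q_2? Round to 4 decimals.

a_1 = (-3, -2, 0); ‖a_1‖ = 3.6056, so q_1 = (-0.8321, -0.5547, 0.0000).
q_1·a_2 = (-0.8321)·(-1) + (-0.5547)·3 + 0.0000·(-3) = -0.8321.
u_2 = a_2 + 0.8321·q_1 = (-1.6923, 2.5385, -3.0000).
‖u_2‖ = 4.2787, so q_2 = (-0.3955, 0.5933, -0.7011).
q_1·a_3 = (-0.8321)·(-2) + (-0.5547)·4 + 0.0000·0 = -0.5547; q_2·a_3 = (-0.3955)·(-2) + 0.5933·4 + (-0.7011)·0 = 3.1641.
u_3 = a_3 + 0.5547·q_1 − 3.1641·q_2 = (-1.2101, 1.8151, 2.2185).

u_3 = (-1.2101, 1.8151, 2.2185)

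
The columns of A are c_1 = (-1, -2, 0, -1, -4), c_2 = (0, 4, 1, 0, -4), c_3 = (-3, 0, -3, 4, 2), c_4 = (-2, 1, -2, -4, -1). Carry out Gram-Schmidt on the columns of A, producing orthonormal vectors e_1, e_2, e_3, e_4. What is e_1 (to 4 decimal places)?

e_1 = (-0.2132, -0.4264, 0.0000, -0.2132, -0.8528)

c_1 = (-1, -2, 0, -1, -4); ‖c_1‖ = 4.6904, so e_1 = (-0.2132, -0.4264, 0.0000, -0.2132, -0.8528).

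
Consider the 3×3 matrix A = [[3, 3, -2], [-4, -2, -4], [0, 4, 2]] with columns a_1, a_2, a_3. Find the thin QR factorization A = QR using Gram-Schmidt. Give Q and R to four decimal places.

Q = [[0.6000, 0.2299, -0.7663], [-0.8000, 0.1724, -0.5747], [0.0000, 0.9578, 0.2873]], R = [[5.0000, 3.4000, 2.0000], [0.0000, 4.1761, 0.7663], [0.0000, 0.0000, 4.4060]]

a_1 = (3, -4, 0); ‖a_1‖ = 5.0000, so e_1 = (0.6000, -0.8000, 0.0000).
e_1·a_2 = 0.6000·3 + (-0.8000)·(-2) + 0.0000·4 = 3.4000.
u_2 = a_2 − 3.4000·e_1 = (0.9600, 0.7200, 4.0000).
‖u_2‖ = 4.1761, so e_2 = (0.2299, 0.1724, 0.9578).
e_1·a_3 = 0.6000·(-2) + (-0.8000)·(-4) + 0.0000·2 = 2.0000; e_2·a_3 = 0.2299·(-2) + 0.1724·(-4) + 0.9578·2 = 0.7663.
u_3 = a_3 − 2.0000·e_1 − 0.7663·e_2 = (-3.3761, -2.5321, 1.2661).
‖u_3‖ = 4.4060, so e_3 = (-0.7663, -0.5747, 0.2873).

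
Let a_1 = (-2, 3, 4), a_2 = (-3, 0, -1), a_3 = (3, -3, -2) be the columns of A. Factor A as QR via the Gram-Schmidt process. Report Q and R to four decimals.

Q = [[-0.3714, -0.9114, -0.1774], [0.5571, -0.0659, -0.8278], [0.7428, -0.4063, 0.5322]], R = [[5.3852, 0.3714, -4.2710], [0.0000, 3.1404, -1.7239], [0.0000, 0.0000, 0.8870]]

a_1 = (-2, 3, 4); ‖a_1‖ = 5.3852, so q_1 = (-0.3714, 0.5571, 0.7428).
q_1·a_2 = (-0.3714)·(-3) + 0.5571·0 + 0.7428·(-1) = 0.3714.
u_2 = a_2 − 0.3714·q_1 = (-2.8621, -0.2069, -1.2759).
‖u_2‖ = 3.1404, so q_2 = (-0.9114, -0.0659, -0.4063).
q_1·a_3 = (-0.3714)·3 + 0.5571·(-3) + 0.7428·(-2) = -4.2710; q_2·a_3 = (-0.9114)·3 + (-0.0659)·(-3) + (-0.4063)·(-2) = -1.7239.
u_3 = a_3 + 4.2710·q_1 + 1.7239·q_2 = (-0.1573, -0.7343, 0.4720).
‖u_3‖ = 0.8870, so q_3 = (-0.1774, -0.8278, 0.5322).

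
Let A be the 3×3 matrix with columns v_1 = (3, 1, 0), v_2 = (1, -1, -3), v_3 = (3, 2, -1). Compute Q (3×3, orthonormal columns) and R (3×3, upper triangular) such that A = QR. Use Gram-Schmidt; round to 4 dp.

Q = [[0.9487, 0.1229, -0.2914], [0.3162, -0.3686, 0.8742], [0.0000, -0.9214, -0.3885]], R = [[3.1623, 0.6325, 3.4785], [0.0000, 3.2558, 0.5529], [0.0000, 0.0000, 1.2627]]

v_1 = (3, 1, 0); ‖v_1‖ = 3.1623, so e_1 = (0.9487, 0.3162, 0.0000).
e_1·v_2 = 0.9487·1 + 0.3162·(-1) + 0.0000·(-3) = 0.6325.
u_2 = v_2 − 0.6325·e_1 = (0.4000, -1.2000, -3.0000).
‖u_2‖ = 3.2558, so e_2 = (0.1229, -0.3686, -0.9214).
e_1·v_3 = 0.9487·3 + 0.3162·2 + 0.0000·(-1) = 3.4785; e_2·v_3 = 0.1229·3 + (-0.3686)·2 + (-0.9214)·(-1) = 0.5529.
u_3 = v_3 − 3.4785·e_1 − 0.5529·e_2 = (-0.3679, 1.1038, -0.4906).
‖u_3‖ = 1.2627, so e_3 = (-0.2914, 0.8742, -0.3885).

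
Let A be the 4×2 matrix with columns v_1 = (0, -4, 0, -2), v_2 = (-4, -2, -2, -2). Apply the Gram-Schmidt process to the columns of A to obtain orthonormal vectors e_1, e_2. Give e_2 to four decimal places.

e_2 = (-0.8771, 0.0877, -0.4385, -0.1754)

v_1 = (0, -4, 0, -2); ‖v_1‖ = 4.4721, so e_1 = (0.0000, -0.8944, 0.0000, -0.4472).
e_1·v_2 = 0.0000·(-4) + (-0.8944)·(-2) + 0.0000·(-2) + (-0.4472)·(-2) = 2.6833.
u_2 = v_2 − 2.6833·e_1 = (-4.0000, 0.4000, -2.0000, -0.8000).
‖u_2‖ = 4.5607, so e_2 = (-0.8771, 0.0877, -0.4385, -0.1754).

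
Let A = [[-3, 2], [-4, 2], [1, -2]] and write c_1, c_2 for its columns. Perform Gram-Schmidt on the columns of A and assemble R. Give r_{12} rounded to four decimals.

r_{12} = -3.1379

c_1 = (-3, -4, 1); ‖c_1‖ = 5.0990, so e_1 = (-0.5883, -0.7845, 0.1961).
r_{12} = e_1·c_2 = -3.1379.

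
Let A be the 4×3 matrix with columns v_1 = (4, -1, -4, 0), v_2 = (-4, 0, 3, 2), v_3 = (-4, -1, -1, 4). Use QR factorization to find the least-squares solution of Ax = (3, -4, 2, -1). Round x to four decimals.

x = (3.1190, 4.1667, -1.9762)

e_1 = v_1/‖v_1‖ = (4, -1, -4, 0)/5.7446 = (0.6963, -0.1741, -0.6963, 0.0000).
r_{12} = e_1·v_2 = -4.8742.
u_2 = v_2 + 4.8742·e_1 = (-0.6061, -0.8485, -0.3939, 2.0000).
‖u_2‖ = 2.2896, so e_2 = (-0.2647, -0.3706, -0.1721, 0.8735).
r_{13} = e_1·v_3 = -1.9149; r_{23} = e_2·v_3 = 5.0954.
u_3 = v_3 + 1.9149·e_1 − 5.0954·e_2 = (-1.3179, 0.5549, -1.4566, -0.4509).
‖u_3‖ = 2.0904, so e_3 = (-0.6305, 0.2655, -0.6968, -0.2157).
Qᵀb = (1.3926, -0.5294, -4.1311).
Back-substitute: x_3 = -4.1311/2.0904 = -1.9762.
x_2 = (-0.5294 − 5.0954·(-1.9762))/2.2896 = 4.1667.
x_1 = (1.3926 + 4.8742·4.1667 + 1.9149·(-1.9762))/5.7446 = 3.1190.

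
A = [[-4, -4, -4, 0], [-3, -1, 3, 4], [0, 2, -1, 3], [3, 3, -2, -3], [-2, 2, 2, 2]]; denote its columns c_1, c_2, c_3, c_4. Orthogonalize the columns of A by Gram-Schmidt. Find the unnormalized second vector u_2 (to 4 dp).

c_1 = (-4, -3, 0, 3, -2); ‖c_1‖ = 6.1644, so e_1 = (-0.6489, -0.4867, 0.0000, 0.4867, -0.3244).
e_1·c_2 = (-0.6489)·(-4) + (-0.4867)·(-1) + 0.0000·2 + 0.4867·3 + (-0.3244)·2 = 3.8933.
u_2 = c_2 − 3.8933·e_1 = (-1.4737, 0.8947, 2.0000, 1.1053, 3.2632).

u_2 = (-1.4737, 0.8947, 2.0000, 1.1053, 3.2632)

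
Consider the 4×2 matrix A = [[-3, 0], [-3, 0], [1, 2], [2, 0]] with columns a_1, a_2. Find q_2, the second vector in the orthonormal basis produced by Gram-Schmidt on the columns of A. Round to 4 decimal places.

q_1 = a_1/‖a_1‖ = (-3, -3, 1, 2)/4.7958 = (-0.6255, -0.6255, 0.2085, 0.4170).
r_{12} = q_1·a_2 = 0.4170.
u_2 = a_2 − 0.4170·q_1 = (0.2609, 0.2609, 1.9130, -0.1739).
‖u_2‖ = 1.9560, so q_2 = (0.1334, 0.1334, 0.9780, -0.0889).

q_2 = (0.1334, 0.1334, 0.9780, -0.0889)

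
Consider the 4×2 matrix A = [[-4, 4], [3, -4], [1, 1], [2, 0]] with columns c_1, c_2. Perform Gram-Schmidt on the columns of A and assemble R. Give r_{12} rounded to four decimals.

e_1 = c_1/‖c_1‖ = (-4, 3, 1, 2)/5.4772 = (-0.7303, 0.5477, 0.1826, 0.3651).
r_{12} = e_1·c_2 = -4.9295.

r_{12} = -4.9295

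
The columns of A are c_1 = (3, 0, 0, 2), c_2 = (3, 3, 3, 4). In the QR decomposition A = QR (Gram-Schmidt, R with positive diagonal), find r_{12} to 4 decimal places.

c_1 = (3, 0, 0, 2); ‖c_1‖ = 3.6056, so e_1 = (0.8321, 0.0000, 0.0000, 0.5547).
r_{12} = e_1·c_2 = 4.7150.

r_{12} = 4.7150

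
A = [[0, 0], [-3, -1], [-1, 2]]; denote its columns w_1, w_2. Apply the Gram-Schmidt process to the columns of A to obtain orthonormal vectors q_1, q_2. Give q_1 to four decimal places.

q_1 = (0.0000, -0.9487, -0.3162)

q_1 = w_1/‖w_1‖ = (0, -3, -1)/3.1623 = (0.0000, -0.9487, -0.3162).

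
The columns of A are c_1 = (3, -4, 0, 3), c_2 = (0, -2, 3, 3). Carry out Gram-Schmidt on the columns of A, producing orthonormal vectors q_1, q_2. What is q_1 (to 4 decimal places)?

q_1 = (0.5145, -0.6860, 0.0000, 0.5145)

c_1 = (3, -4, 0, 3); ‖c_1‖ = 5.8310, so q_1 = (0.5145, -0.6860, 0.0000, 0.5145).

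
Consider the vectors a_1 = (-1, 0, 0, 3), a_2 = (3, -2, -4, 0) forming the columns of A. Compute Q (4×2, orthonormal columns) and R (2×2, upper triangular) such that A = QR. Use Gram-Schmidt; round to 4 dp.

Q = [[-0.3162, 0.5093], [0.0000, -0.3773], [0.0000, -0.7546], [0.9487, 0.1698]], R = [[3.1623, -0.9487], [0.0000, 5.3009]]

q_1 = a_1/‖a_1‖ = (-1, 0, 0, 3)/3.1623 = (-0.3162, 0.0000, 0.0000, 0.9487).
r_{12} = q_1·a_2 = -0.9487.
u_2 = a_2 + 0.9487·q_1 = (2.7000, -2.0000, -4.0000, 0.9000).
‖u_2‖ = 5.3009, so q_2 = (0.5093, -0.3773, -0.7546, 0.1698).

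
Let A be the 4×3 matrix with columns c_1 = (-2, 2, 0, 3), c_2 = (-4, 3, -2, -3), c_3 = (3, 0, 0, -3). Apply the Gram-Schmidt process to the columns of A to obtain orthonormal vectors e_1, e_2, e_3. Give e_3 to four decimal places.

e_1 = c_1/‖c_1‖ = (-2, 2, 0, 3)/4.1231 = (-0.4851, 0.4851, 0.0000, 0.7276).
r_{12} = e_1·c_2 = 1.2127.
u_2 = c_2 − 1.2127·e_1 = (-3.4118, 2.4118, -2.0000, -3.8824).
‖u_2‖ = 6.0440, so e_2 = (-0.5645, 0.3990, -0.3309, -0.6424).
r_{13} = e_1·c_3 = -3.6380; r_{23} = e_2·c_3 = 0.2336.
u_3 = c_3 + 3.6380·e_1 − 0.2336·e_2 = (1.3671, 1.6715, 0.0773, -0.2029).
‖u_3‖ = 2.1703, so e_3 = (0.6299, 0.7702, 0.0356, -0.0935).

e_3 = (0.6299, 0.7702, 0.0356, -0.0935)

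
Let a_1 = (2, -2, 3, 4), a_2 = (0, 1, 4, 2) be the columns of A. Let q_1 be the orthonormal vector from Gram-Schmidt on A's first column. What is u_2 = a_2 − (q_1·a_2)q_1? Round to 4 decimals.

a_1 = (2, -2, 3, 4); ‖a_1‖ = 5.7446, so q_1 = (0.3482, -0.3482, 0.5222, 0.6963).
q_1·a_2 = 0.3482·0 + (-0.3482)·1 + 0.5222·4 + 0.6963·2 = 3.1334.
u_2 = a_2 − 3.1334·q_1 = (-1.0909, 2.0909, 2.3636, -0.1818).

u_2 = (-1.0909, 2.0909, 2.3636, -0.1818)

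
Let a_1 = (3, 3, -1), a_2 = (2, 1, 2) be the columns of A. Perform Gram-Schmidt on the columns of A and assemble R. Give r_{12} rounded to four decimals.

r_{12} = 1.6059

a_1 = (3, 3, -1); ‖a_1‖ = 4.3589, so q_1 = (0.6882, 0.6882, -0.2294).
r_{12} = q_1·a_2 = 1.6059.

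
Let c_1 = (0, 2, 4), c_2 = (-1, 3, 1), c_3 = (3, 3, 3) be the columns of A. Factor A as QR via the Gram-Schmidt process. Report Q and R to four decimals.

e_1 = c_1/‖c_1‖ = (0, 2, 4)/4.4721 = (0.0000, 0.4472, 0.8944).
r_{12} = e_1·c_2 = 2.2361.
u_2 = c_2 − 2.2361·e_1 = (-1.0000, 2.0000, -1.0000).
‖u_2‖ = 2.4495, so e_2 = (-0.4082, 0.8165, -0.4082).
r_{13} = e_1·c_3 = 4.0249; r_{23} = e_2·c_3 = 0.0000.
u_3 = c_3 − 4.0249·e_1 − 0.0000·e_2 = (3.0000, 1.2000, -0.6000).
‖u_3‖ = 3.2863, so e_3 = (0.9129, 0.3651, -0.1826).

Q = [[0.0000, -0.4082, 0.9129], [0.4472, 0.8165, 0.3651], [0.8944, -0.4082, -0.1826]], R = [[4.4721, 2.2361, 4.0249], [0.0000, 2.4495, 0.0000], [0.0000, 0.0000, 3.2863]]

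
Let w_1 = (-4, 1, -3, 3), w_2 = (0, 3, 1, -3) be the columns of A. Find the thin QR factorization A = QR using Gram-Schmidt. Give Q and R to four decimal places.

e_1 = w_1/‖w_1‖ = (-4, 1, -3, 3)/5.9161 = (-0.6761, 0.1690, -0.5071, 0.5071).
r_{12} = e_1·w_2 = -1.5213.
u_2 = w_2 + 1.5213·e_1 = (-1.0286, 3.2571, 0.2286, -2.2286).
‖u_2‖ = 4.0848, so e_2 = (-0.2518, 0.7974, 0.0560, -0.5456).

Q = [[-0.6761, -0.2518], [0.1690, 0.7974], [-0.5071, 0.0560], [0.5071, -0.5456]], R = [[5.9161, -1.5213], [0.0000, 4.0848]]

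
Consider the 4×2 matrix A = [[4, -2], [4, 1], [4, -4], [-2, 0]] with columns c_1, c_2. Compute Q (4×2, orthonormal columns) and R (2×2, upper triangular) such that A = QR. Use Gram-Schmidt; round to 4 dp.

e_1 = c_1/‖c_1‖ = (4, 4, 4, -2)/7.2111 = (0.5547, 0.5547, 0.5547, -0.2774).
r_{12} = e_1·c_2 = -2.7735.
u_2 = c_2 + 2.7735·e_1 = (-0.4615, 2.5385, -2.4615, -0.7692).
‖u_2‖ = 3.6480, so e_2 = (-0.1265, 0.6959, -0.6748, -0.2109).

Q = [[0.5547, -0.1265], [0.5547, 0.6959], [0.5547, -0.6748], [-0.2774, -0.2109]], R = [[7.2111, -2.7735], [0.0000, 3.6480]]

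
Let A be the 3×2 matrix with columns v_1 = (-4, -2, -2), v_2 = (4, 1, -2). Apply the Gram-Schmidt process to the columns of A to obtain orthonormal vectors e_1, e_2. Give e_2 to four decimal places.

v_1 = (-4, -2, -2); ‖v_1‖ = 4.8990, so e_1 = (-0.8165, -0.4082, -0.4082).
e_1·v_2 = (-0.8165)·4 + (-0.4082)·1 + (-0.4082)·(-2) = -2.8577.
u_2 = v_2 + 2.8577·e_1 = (1.6667, -0.1667, -3.1667).
‖u_2‖ = 3.5824, so e_2 = (0.4652, -0.0465, -0.8840).

e_2 = (0.4652, -0.0465, -0.8840)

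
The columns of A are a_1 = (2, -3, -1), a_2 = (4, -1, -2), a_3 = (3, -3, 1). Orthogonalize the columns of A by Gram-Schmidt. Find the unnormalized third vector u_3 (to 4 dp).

u_3 = (1.0000, 0.0000, 2.0000)

q_1 = a_1/‖a_1‖ = (2, -3, -1)/3.7417 = (0.5345, -0.8018, -0.2673).
r_{12} = q_1·a_2 = 3.4744.
u_2 = a_2 − 3.4744·q_1 = (2.1429, 1.7857, -1.0714).
‖u_2‖ = 2.9881, so q_2 = (0.7171, 0.5976, -0.3586).
r_{13} = q_1·a_3 = 3.7417; r_{23} = q_2·a_3 = 0.0000.
u_3 = a_3 − 3.7417·q_1 + 0.0000·q_2 = (1.0000, 0.0000, 2.0000).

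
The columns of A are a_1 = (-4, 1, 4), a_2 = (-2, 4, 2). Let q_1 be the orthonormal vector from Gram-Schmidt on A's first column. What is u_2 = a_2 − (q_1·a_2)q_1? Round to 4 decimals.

q_1 = a_1/‖a_1‖ = (-4, 1, 4)/5.7446 = (-0.6963, 0.1741, 0.6963).
r_{12} = q_1·a_2 = 3.4816.
u_2 = a_2 − 3.4816·q_1 = (0.4242, 3.3939, -0.4242).

u_2 = (0.4242, 3.3939, -0.4242)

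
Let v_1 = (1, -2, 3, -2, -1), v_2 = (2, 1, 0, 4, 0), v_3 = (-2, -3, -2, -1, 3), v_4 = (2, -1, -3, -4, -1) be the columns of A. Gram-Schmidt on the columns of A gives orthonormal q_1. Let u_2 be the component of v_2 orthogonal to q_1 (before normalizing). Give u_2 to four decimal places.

v_1 = (1, -2, 3, -2, -1); ‖v_1‖ = 4.3589, so q_1 = (0.2294, -0.4588, 0.6882, -0.4588, -0.2294).
q_1·v_2 = 0.2294·2 + (-0.4588)·1 + 0.6882·0 + (-0.4588)·4 + (-0.2294)·0 = -1.8353.
u_2 = v_2 + 1.8353·q_1 = (2.4211, 0.1579, 1.2632, 3.1579, -0.4211).

u_2 = (2.4211, 0.1579, 1.2632, 3.1579, -0.4211)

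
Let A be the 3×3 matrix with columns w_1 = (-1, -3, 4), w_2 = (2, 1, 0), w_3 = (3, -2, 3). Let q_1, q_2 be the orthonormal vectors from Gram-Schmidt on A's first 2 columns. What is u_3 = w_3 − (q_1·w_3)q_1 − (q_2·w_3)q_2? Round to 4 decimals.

u_3 = (0.4952, -0.9905, -0.6190)

w_1 = (-1, -3, 4); ‖w_1‖ = 5.0990, so q_1 = (-0.1961, -0.5883, 0.7845).
q_1·w_2 = (-0.1961)·2 + (-0.5883)·1 + 0.7845·0 = -0.9806.
u_2 = w_2 + 0.9806·q_1 = (1.8077, 0.4231, 0.7692).
‖u_2‖ = 2.0096, so q_2 = (0.8995, 0.2105, 0.3828).
q_1·w_3 = (-0.1961)·3 + (-0.5883)·(-2) + 0.7845·3 = 2.9417; q_2·w_3 = 0.8995·3 + 0.2105·(-2) + 0.3828·3 = 3.4259.
u_3 = w_3 − 2.9417·q_1 − 3.4259·q_2 = (0.4952, -0.9905, -0.6190).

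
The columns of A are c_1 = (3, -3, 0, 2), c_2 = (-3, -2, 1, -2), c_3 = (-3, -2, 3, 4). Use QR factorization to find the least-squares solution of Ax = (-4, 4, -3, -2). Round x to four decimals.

x = (-1.2938, -0.1644, -0.1373)

c_1 = (3, -3, 0, 2); ‖c_1‖ = 4.6904, so e_1 = (0.6396, -0.6396, 0.0000, 0.4264).
e_1·c_2 = 0.6396·(-3) + (-0.6396)·(-2) + 0.0000·1 + 0.4264·(-2) = -1.4924.
u_2 = c_2 + 1.4924·e_1 = (-2.0455, -2.9545, 1.0000, -1.3636).
‖u_2‖ = 3.9715, so e_2 = (-0.5150, -0.7439, 0.2518, -0.3434).
e_1·c_3 = 0.6396·(-3) + (-0.6396)·(-2) + 0.0000·3 + 0.4264·4 = 1.0660; e_2·c_3 = (-0.5150)·(-3) + (-0.7439)·(-2) + 0.2518·3 + (-0.3434)·4 = 2.4149.
u_3 = c_3 − 1.0660·e_1 − 2.4149·e_2 = (-2.4380, 0.4784, 2.3919, 4.3746).
‖u_3‖ = 5.5706, so e_3 = (-0.4377, 0.0859, 0.4294, 0.7853).
Qᵀb = (-5.9696, -0.9843, -0.7646).
Back-substitute: x_3 = -0.7646/5.5706 = -0.1373.
x_2 = (-0.9843 − 2.4149·(-0.1373))/3.9715 = -0.1644.
x_1 = (-5.9696 + 1.4924·(-0.1644) − 1.0660·(-0.1373))/4.6904 = -1.2938.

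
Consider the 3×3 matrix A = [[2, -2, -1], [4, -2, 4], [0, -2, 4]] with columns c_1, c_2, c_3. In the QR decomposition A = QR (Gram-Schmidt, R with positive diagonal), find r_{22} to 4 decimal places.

r_{22} = 2.1909

c_1 = (2, 4, 0); ‖c_1‖ = 4.4721, so q_1 = (0.4472, 0.8944, 0.0000).
q_1·c_2 = 0.4472·(-2) + 0.8944·(-2) + 0.0000·(-2) = -2.6833.
u_2 = c_2 + 2.6833·q_1 = (-0.8000, 0.4000, -2.0000).
r_{22} = ‖u_2‖ = 2.1909.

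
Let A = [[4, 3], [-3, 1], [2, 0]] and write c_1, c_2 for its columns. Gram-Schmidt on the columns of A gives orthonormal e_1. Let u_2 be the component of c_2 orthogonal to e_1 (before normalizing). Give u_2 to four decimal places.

u_2 = (1.7586, 1.9310, -0.6207)

c_1 = (4, -3, 2); ‖c_1‖ = 5.3852, so e_1 = (0.7428, -0.5571, 0.3714).
e_1·c_2 = 0.7428·3 + (-0.5571)·1 + 0.3714·0 = 1.6713.
u_2 = c_2 − 1.6713·e_1 = (1.7586, 1.9310, -0.6207).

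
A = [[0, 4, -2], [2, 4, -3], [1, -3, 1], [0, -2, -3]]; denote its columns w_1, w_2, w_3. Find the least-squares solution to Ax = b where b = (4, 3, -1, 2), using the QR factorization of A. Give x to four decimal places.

x = (-0.1528, 0.2917, -0.8611)

w_1 = (0, 2, 1, 0); ‖w_1‖ = 2.2361, so q_1 = (0.0000, 0.8944, 0.4472, 0.0000).
q_1·w_2 = 0.0000·4 + 0.8944·4 + 0.4472·(-3) + 0.0000·(-2) = 2.2361.
u_2 = w_2 − 2.2361·q_1 = (4.0000, 2.0000, -4.0000, -2.0000).
‖u_2‖ = 6.3246, so q_2 = (0.6325, 0.3162, -0.6325, -0.3162).
q_1·w_3 = 0.0000·(-2) + 0.8944·(-3) + 0.4472·1 + 0.0000·(-3) = -2.2361; q_2·w_3 = 0.6325·(-2) + 0.3162·(-3) + (-0.6325)·1 + (-0.3162)·(-3) = -1.8974.
u_3 = w_3 + 2.2361·q_1 + 1.8974·q_2 = (-0.8000, -0.4000, 0.8000, -3.6000).
‖u_3‖ = 3.7947, so q_3 = (-0.2108, -0.1054, 0.2108, -0.9487).
Qᵀb = (2.2361, 3.4785, -3.2677).
Back-substitute: x_3 = -3.2677/3.7947 = -0.8611.
x_2 = (3.4785 + 1.8974·(-0.8611))/6.3246 = 0.2917.
x_1 = (2.2361 − 2.2361·0.2917 + 2.2361·(-0.8611))/2.2361 = -0.1528.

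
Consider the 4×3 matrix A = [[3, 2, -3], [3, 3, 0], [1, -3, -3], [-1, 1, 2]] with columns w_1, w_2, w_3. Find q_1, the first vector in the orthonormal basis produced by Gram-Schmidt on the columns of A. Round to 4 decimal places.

w_1 = (3, 3, 1, -1); ‖w_1‖ = 4.4721, so q_1 = (0.6708, 0.6708, 0.2236, -0.2236).

q_1 = (0.6708, 0.6708, 0.2236, -0.2236)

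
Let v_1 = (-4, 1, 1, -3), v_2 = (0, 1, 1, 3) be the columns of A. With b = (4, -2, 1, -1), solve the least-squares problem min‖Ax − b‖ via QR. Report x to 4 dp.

x = (-0.7339, -0.8306)

v_1 = (-4, 1, 1, -3); ‖v_1‖ = 5.1962, so e_1 = (-0.7698, 0.1925, 0.1925, -0.5774).
e_1·v_2 = (-0.7698)·0 + 0.1925·1 + 0.1925·1 + (-0.5774)·3 = -1.3472.
u_2 = v_2 + 1.3472·e_1 = (-1.0370, 1.2593, 1.2593, 2.2222).
‖u_2‖ = 3.0307, so e_2 = (-0.3422, 0.4155, 0.4155, 0.7332).
Qᵀb = (-2.6943, -2.5174).
Back-substitute: x_2 = -2.5174/3.0307 = -0.8306.
x_1 = (-2.6943 + 1.3472·(-0.8306))/5.1962 = -0.7339.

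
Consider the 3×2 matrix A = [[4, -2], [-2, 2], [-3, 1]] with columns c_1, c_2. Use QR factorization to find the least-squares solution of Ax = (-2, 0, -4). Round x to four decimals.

c_1 = (4, -2, -3); ‖c_1‖ = 5.3852, so e_1 = (0.7428, -0.3714, -0.5571).
e_1·c_2 = 0.7428·(-2) + (-0.3714)·2 + (-0.5571)·1 = -2.7854.
u_2 = c_2 + 2.7854·e_1 = (0.0690, 0.9655, -0.5517).
‖u_2‖ = 1.1142, so e_2 = (0.0619, 0.8666, -0.4952).
Qᵀb = (0.7428, 1.8570).
Back-substitute: x_2 = 1.8570/1.1142 = 1.6667.
x_1 = (0.7428 + 2.7854·1.6667)/5.3852 = 1.0000.

x = (1.0000, 1.6667)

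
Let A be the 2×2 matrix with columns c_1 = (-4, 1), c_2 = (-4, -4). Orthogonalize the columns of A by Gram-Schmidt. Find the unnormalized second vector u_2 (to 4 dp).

e_1 = c_1/‖c_1‖ = (-4, 1)/4.1231 = (-0.9701, 0.2425).
r_{12} = e_1·c_2 = 2.9104.
u_2 = c_2 − 2.9104·e_1 = (-1.1765, -4.7059).

u_2 = (-1.1765, -4.7059)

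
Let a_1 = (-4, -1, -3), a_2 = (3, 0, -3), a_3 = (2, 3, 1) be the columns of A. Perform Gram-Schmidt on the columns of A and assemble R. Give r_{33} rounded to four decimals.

r_{33} = 2.5205

a_1 = (-4, -1, -3); ‖a_1‖ = 5.0990, so e_1 = (-0.7845, -0.1961, -0.5883).
e_1·a_2 = (-0.7845)·3 + (-0.1961)·0 + (-0.5883)·(-3) = -0.5883.
u_2 = a_2 + 0.5883·e_1 = (2.5385, -0.1154, -3.3462).
‖u_2‖ = 4.2016, so e_2 = (0.6042, -0.0275, -0.7964).
e_1·a_3 = (-0.7845)·2 + (-0.1961)·3 + (-0.5883)·1 = -2.7456; e_2·a_3 = 0.6042·2 + (-0.0275)·3 + (-0.7964)·1 = 0.3295.
u_3 = a_3 + 2.7456·e_1 − 0.3295·e_2 = (-0.3529, 2.4706, -0.3529).
r_{33} = ‖u_3‖ = 2.5205.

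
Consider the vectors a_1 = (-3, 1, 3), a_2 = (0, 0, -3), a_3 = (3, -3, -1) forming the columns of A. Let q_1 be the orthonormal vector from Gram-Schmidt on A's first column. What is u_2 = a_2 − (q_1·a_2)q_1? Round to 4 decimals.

q_1 = a_1/‖a_1‖ = (-3, 1, 3)/4.3589 = (-0.6882, 0.2294, 0.6882).
r_{12} = q_1·a_2 = -2.0647.
u_2 = a_2 + 2.0647·q_1 = (-1.4211, 0.4737, -1.5789).

u_2 = (-1.4211, 0.4737, -1.5789)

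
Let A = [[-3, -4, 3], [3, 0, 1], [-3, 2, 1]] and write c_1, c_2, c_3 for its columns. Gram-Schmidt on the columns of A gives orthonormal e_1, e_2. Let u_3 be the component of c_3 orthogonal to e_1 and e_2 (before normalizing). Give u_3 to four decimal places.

u_3 = (0.5714, 1.7143, 1.1429)

c_1 = (-3, 3, -3); ‖c_1‖ = 5.1962, so e_1 = (-0.5774, 0.5774, -0.5774).
e_1·c_2 = (-0.5774)·(-4) + 0.5774·0 + (-0.5774)·2 = 1.1547.
u_2 = c_2 − 1.1547·e_1 = (-3.3333, -0.6667, 2.6667).
‖u_2‖ = 4.3205, so e_2 = (-0.7715, -0.1543, 0.6172).
e_1·c_3 = (-0.5774)·3 + 0.5774·1 + (-0.5774)·1 = -1.7321; e_2·c_3 = (-0.7715)·3 + (-0.1543)·1 + 0.6172·1 = -1.8516.
u_3 = c_3 + 1.7321·e_1 + 1.8516·e_2 = (0.5714, 1.7143, 1.1429).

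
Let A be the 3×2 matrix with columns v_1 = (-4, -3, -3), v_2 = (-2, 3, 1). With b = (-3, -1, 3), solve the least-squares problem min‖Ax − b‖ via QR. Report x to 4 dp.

v_1 = (-4, -3, -3); ‖v_1‖ = 5.8310, so q_1 = (-0.6860, -0.5145, -0.5145).
q_1·v_2 = (-0.6860)·(-2) + (-0.5145)·3 + (-0.5145)·1 = -0.6860.
u_2 = v_2 + 0.6860·q_1 = (-2.4706, 2.6471, 0.6471).
‖u_2‖ = 3.6782, so q_2 = (-0.6717, 0.7197, 0.1759).
Qᵀb = (1.0290, 1.8231).
Back-substitute: x_2 = 1.8231/3.6782 = 0.4957.
x_1 = (1.0290 + 0.6860·0.4957)/5.8310 = 0.2348.

x = (0.2348, 0.4957)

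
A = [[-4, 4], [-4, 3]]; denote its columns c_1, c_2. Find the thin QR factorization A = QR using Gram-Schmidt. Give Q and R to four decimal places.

Q = [[-0.7071, 0.7071], [-0.7071, -0.7071]], R = [[5.6569, -4.9497], [0.0000, 0.7071]]

c_1 = (-4, -4); ‖c_1‖ = 5.6569, so q_1 = (-0.7071, -0.7071).
q_1·c_2 = (-0.7071)·4 + (-0.7071)·3 = -4.9497.
u_2 = c_2 + 4.9497·q_1 = (0.5000, -0.5000).
‖u_2‖ = 0.7071, so q_2 = (0.7071, -0.7071).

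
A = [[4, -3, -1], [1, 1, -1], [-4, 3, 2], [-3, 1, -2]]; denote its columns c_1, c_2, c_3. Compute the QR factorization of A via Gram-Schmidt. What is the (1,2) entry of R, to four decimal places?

r_{12} = -4.0119

c_1 = (4, 1, -4, -3); ‖c_1‖ = 6.4807, so e_1 = (0.6172, 0.1543, -0.6172, -0.4629).
r_{12} = e_1·c_2 = -4.0119.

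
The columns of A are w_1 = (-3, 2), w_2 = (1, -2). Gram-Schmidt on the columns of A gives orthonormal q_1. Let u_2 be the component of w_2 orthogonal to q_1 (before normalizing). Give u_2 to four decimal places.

u_2 = (-0.6154, -0.9231)

w_1 = (-3, 2); ‖w_1‖ = 3.6056, so q_1 = (-0.8321, 0.5547).
q_1·w_2 = (-0.8321)·1 + 0.5547·(-2) = -1.9415.
u_2 = w_2 + 1.9415·q_1 = (-0.6154, -0.9231).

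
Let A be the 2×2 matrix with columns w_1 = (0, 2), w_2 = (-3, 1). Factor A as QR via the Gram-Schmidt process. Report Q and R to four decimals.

w_1 = (0, 2); ‖w_1‖ = 2.0000, so e_1 = (0.0000, 1.0000).
e_1·w_2 = 0.0000·(-3) + 1.0000·1 = 1.0000.
u_2 = w_2 − 1.0000·e_1 = (-3.0000, 0.0000).
‖u_2‖ = 3.0000, so e_2 = (-1.0000, 0.0000).

Q = [[0.0000, -1.0000], [1.0000, 0.0000]], R = [[2.0000, 1.0000], [0.0000, 3.0000]]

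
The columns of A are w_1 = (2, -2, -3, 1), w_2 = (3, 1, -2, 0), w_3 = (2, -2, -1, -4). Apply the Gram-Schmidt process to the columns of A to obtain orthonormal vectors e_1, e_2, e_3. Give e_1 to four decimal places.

e_1 = (0.4714, -0.4714, -0.7071, 0.2357)

e_1 = w_1/‖w_1‖ = (2, -2, -3, 1)/4.2426 = (0.4714, -0.4714, -0.7071, 0.2357).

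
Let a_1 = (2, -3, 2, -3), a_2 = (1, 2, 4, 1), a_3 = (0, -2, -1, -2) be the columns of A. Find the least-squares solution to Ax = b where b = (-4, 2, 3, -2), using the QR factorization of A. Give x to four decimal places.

x = (-4.2878, 5.3813, 10.4101)

q_1 = a_1/‖a_1‖ = (2, -3, 2, -3)/5.0990 = (0.3922, -0.5883, 0.3922, -0.5883).
r_{12} = q_1·a_2 = 0.1961.
u_2 = a_2 − 0.1961·q_1 = (0.9231, 2.1154, 3.9231, 1.1154).
‖u_2‖ = 4.6863, so q_2 = (0.1970, 0.4514, 0.8371, 0.2380).
r_{13} = q_1·a_3 = 1.9612; r_{23} = q_2·a_3 = -2.2159.
u_3 = a_3 − 1.9612·q_1 + 2.2159·q_2 = (-0.3327, 0.1541, 0.0858, -0.3187).
‖u_3‖ = 0.4934, so q_3 = (-0.6744, 0.3124, 0.1739, -0.6460).
Qᵀb = (-0.3922, 2.1503, 5.1362).
Back-substitute: x_3 = 5.1362/0.4934 = 10.4101.
x_2 = (2.1503 + 2.2159·10.4101)/4.6863 = 5.3813.
x_1 = (-0.3922 − 0.1961·5.3813 − 1.9612·10.4101)/5.0990 = -4.2878.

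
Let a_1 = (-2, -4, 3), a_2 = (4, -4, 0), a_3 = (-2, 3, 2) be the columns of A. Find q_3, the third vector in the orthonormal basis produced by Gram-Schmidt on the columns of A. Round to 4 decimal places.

q_3 = (0.4082, 0.4082, 0.8165)

q_1 = a_1/‖a_1‖ = (-2, -4, 3)/5.3852 = (-0.3714, -0.7428, 0.5571).
r_{12} = q_1·a_2 = 1.4856.
u_2 = a_2 − 1.4856·q_1 = (4.5517, -2.8966, -0.8276).
‖u_2‖ = 5.4583, so q_2 = (0.8339, -0.5307, -0.1516).
r_{13} = q_1·a_3 = -0.3714; r_{23} = q_2·a_3 = -3.5631.
u_3 = a_3 + 0.3714·q_1 + 3.5631·q_2 = (0.8333, 0.8333, 1.6667).
‖u_3‖ = 2.0412, so q_3 = (0.4082, 0.4082, 0.8165).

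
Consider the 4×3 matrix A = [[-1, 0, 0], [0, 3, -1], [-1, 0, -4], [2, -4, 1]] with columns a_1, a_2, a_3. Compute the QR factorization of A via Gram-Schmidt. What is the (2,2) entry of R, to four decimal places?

a_1 = (-1, 0, -1, 2); ‖a_1‖ = 2.4495, so q_1 = (-0.4082, 0.0000, -0.4082, 0.8165).
q_1·a_2 = (-0.4082)·0 + 0.0000·3 + (-0.4082)·0 + 0.8165·(-4) = -3.2660.
u_2 = a_2 + 3.2660·q_1 = (-1.3333, 3.0000, -1.3333, -1.3333).
r_{22} = ‖u_2‖ = 3.7859.

r_{22} = 3.7859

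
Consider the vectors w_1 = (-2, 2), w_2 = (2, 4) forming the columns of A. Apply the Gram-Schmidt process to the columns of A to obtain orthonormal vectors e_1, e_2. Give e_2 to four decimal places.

w_1 = (-2, 2); ‖w_1‖ = 2.8284, so e_1 = (-0.7071, 0.7071).
e_1·w_2 = (-0.7071)·2 + 0.7071·4 = 1.4142.
u_2 = w_2 − 1.4142·e_1 = (3.0000, 3.0000).
‖u_2‖ = 4.2426, so e_2 = (0.7071, 0.7071).

e_2 = (0.7071, 0.7071)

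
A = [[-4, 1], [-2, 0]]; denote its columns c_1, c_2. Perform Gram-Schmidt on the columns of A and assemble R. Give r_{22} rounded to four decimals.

r_{22} = 0.4472

e_1 = c_1/‖c_1‖ = (-4, -2)/4.4721 = (-0.8944, -0.4472).
r_{12} = e_1·c_2 = -0.8944.
u_2 = c_2 + 0.8944·e_1 = (0.2000, -0.4000).
r_{22} = ‖u_2‖ = 0.4472.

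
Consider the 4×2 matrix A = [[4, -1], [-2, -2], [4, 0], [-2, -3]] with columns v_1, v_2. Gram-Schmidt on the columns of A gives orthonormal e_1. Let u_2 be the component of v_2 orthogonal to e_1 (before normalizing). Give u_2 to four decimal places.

v_1 = (4, -2, 4, -2); ‖v_1‖ = 6.3246, so e_1 = (0.6325, -0.3162, 0.6325, -0.3162).
e_1·v_2 = 0.6325·(-1) + (-0.3162)·(-2) + 0.6325·0 + (-0.3162)·(-3) = 0.9487.
u_2 = v_2 − 0.9487·e_1 = (-1.6000, -1.7000, -0.6000, -2.7000).

u_2 = (-1.6000, -1.7000, -0.6000, -2.7000)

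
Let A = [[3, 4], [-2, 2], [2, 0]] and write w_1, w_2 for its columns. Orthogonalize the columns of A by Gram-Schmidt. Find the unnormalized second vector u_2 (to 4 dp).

u_2 = (2.5882, 2.9412, -0.9412)

w_1 = (3, -2, 2); ‖w_1‖ = 4.1231, so e_1 = (0.7276, -0.4851, 0.4851).
e_1·w_2 = 0.7276·4 + (-0.4851)·2 + 0.4851·0 = 1.9403.
u_2 = w_2 − 1.9403·e_1 = (2.5882, 2.9412, -0.9412).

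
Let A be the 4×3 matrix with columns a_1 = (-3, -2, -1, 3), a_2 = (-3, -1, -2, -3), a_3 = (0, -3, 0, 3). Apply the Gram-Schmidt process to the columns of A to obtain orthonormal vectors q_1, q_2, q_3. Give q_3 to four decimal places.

a_1 = (-3, -2, -1, 3); ‖a_1‖ = 4.7958, so q_1 = (-0.6255, -0.4170, -0.2085, 0.6255).
q_1·a_2 = (-0.6255)·(-3) + (-0.4170)·(-1) + (-0.2085)·(-2) + 0.6255·(-3) = 0.8341.
u_2 = a_2 − 0.8341·q_1 = (-2.4783, -0.6522, -1.8261, -3.5217).
‖u_2‖ = 4.7227, so q_2 = (-0.5247, -0.1381, -0.3867, -0.7457).
q_1·a_3 = (-0.6255)·0 + (-0.4170)·(-3) + (-0.2085)·0 + 0.6255·3 = 3.1277; q_2·a_3 = (-0.5247)·0 + (-0.1381)·(-3) + (-0.3867)·0 + (-0.7457)·3 = -1.8228.
u_3 = a_3 − 3.1277·q_1 + 1.8228·q_2 = (1.0000, -1.9474, -0.0526, -0.3158).
‖u_3‖ = 2.2124, so q_3 = (0.4520, -0.8802, -0.0238, -0.1427).

q_3 = (0.4520, -0.8802, -0.0238, -0.1427)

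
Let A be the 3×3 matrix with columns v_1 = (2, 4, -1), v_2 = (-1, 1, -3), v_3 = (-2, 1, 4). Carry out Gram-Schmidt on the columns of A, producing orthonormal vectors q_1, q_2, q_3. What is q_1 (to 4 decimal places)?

v_1 = (2, 4, -1); ‖v_1‖ = 4.5826, so q_1 = (0.4364, 0.8729, -0.2182).

q_1 = (0.4364, 0.8729, -0.2182)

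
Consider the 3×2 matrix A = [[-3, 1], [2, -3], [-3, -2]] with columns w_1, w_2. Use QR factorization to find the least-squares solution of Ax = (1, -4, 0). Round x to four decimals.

w_1 = (-3, 2, -3); ‖w_1‖ = 4.6904, so e_1 = (-0.6396, 0.4264, -0.6396).
e_1·w_2 = (-0.6396)·1 + 0.4264·(-3) + (-0.6396)·(-2) = -0.6396.
u_2 = w_2 + 0.6396·e_1 = (0.5909, -2.7273, -2.4091).
‖u_2‖ = 3.6866, so e_2 = (0.1603, -0.7398, -0.6535).
Qᵀb = (-2.3452, 3.1194).
Back-substitute: x_2 = 3.1194/3.6866 = 0.8462.
x_1 = (-2.3452 + 0.6396·0.8462)/4.6904 = -0.3846.

x = (-0.3846, 0.8462)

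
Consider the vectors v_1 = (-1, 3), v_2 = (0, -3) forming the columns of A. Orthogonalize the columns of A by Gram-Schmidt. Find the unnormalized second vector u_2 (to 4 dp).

u_2 = (-0.9000, -0.3000)

e_1 = v_1/‖v_1‖ = (-1, 3)/3.1623 = (-0.3162, 0.9487).
r_{12} = e_1·v_2 = -2.8460.
u_2 = v_2 + 2.8460·e_1 = (-0.9000, -0.3000).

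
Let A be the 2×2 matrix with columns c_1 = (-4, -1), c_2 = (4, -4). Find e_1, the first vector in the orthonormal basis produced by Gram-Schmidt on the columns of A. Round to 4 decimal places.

e_1 = (-0.9701, -0.2425)

c_1 = (-4, -1); ‖c_1‖ = 4.1231, so e_1 = (-0.9701, -0.2425).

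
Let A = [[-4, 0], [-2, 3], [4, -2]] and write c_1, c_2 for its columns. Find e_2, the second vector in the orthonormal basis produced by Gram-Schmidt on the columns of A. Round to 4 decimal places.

e_2 = (-0.5659, 0.8085, -0.1617)

c_1 = (-4, -2, 4); ‖c_1‖ = 6.0000, so e_1 = (-0.6667, -0.3333, 0.6667).
e_1·c_2 = (-0.6667)·0 + (-0.3333)·3 + 0.6667·(-2) = -2.3333.
u_2 = c_2 + 2.3333·e_1 = (-1.5556, 2.2222, -0.4444).
‖u_2‖ = 2.7487, so e_2 = (-0.5659, 0.8085, -0.1617).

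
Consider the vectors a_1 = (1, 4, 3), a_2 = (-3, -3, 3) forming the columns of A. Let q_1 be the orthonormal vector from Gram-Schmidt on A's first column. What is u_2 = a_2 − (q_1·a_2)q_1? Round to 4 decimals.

u_2 = (-2.7692, -2.0769, 3.6923)

q_1 = a_1/‖a_1‖ = (1, 4, 3)/5.0990 = (0.1961, 0.7845, 0.5883).
r_{12} = q_1·a_2 = -1.1767.
u_2 = a_2 + 1.1767·q_1 = (-2.7692, -2.0769, 3.6923).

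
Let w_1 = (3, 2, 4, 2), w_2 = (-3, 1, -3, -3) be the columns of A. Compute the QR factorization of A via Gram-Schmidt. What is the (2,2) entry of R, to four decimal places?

w_1 = (3, 2, 4, 2); ‖w_1‖ = 5.7446, so e_1 = (0.5222, 0.3482, 0.6963, 0.3482).
e_1·w_2 = 0.5222·(-3) + 0.3482·1 + 0.6963·(-3) + 0.3482·(-3) = -4.3519.
u_2 = w_2 + 4.3519·e_1 = (-0.7273, 2.5152, 0.0303, -1.4848).
r_{22} = ‖u_2‖ = 3.0101.

r_{22} = 3.0101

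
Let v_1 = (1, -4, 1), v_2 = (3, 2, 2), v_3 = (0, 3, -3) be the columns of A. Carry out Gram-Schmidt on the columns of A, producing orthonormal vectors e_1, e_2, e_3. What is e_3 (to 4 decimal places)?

e_1 = v_1/‖v_1‖ = (1, -4, 1)/4.2426 = (0.2357, -0.9428, 0.2357).
r_{12} = e_1·v_2 = -0.7071.
u_2 = v_2 + 0.7071·e_1 = (3.1667, 1.3333, 2.1667).
‖u_2‖ = 4.0620, so e_2 = (0.7796, 0.3282, 0.5334).
r_{13} = e_1·v_3 = -3.5355; r_{23} = e_2·v_3 = -0.6155.
u_3 = v_3 + 3.5355·e_1 + 0.6155·e_2 = (1.3131, -0.1313, -1.8384).
‖u_3‖ = 2.2630, so e_3 = (0.5803, -0.0580, -0.8124).

e_3 = (0.5803, -0.0580, -0.8124)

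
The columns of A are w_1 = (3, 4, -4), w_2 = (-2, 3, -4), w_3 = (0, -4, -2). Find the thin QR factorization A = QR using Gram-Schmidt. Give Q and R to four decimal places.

Q = [[0.4685, -0.8705, 0.1506], [0.6247, 0.2059, -0.7532], [-0.6247, -0.4470, -0.6403]], R = [[6.4031, 3.4358, -1.2494], [0.0000, 4.1467, 0.0706], [0.0000, 0.0000, 4.2935]]

e_1 = w_1/‖w_1‖ = (3, 4, -4)/6.4031 = (0.4685, 0.6247, -0.6247).
r_{12} = e_1·w_2 = 3.4358.
u_2 = w_2 − 3.4358·e_1 = (-3.6098, 0.8537, -1.8537).
‖u_2‖ = 4.1467, so e_2 = (-0.8705, 0.2059, -0.4470).
r_{13} = e_1·w_3 = -1.2494; r_{23} = e_2·w_3 = 0.0706.
u_3 = w_3 + 1.2494·e_1 − 0.0706·e_2 = (0.6468, -3.2340, -2.7489).
‖u_3‖ = 4.2935, so e_3 = (0.1506, -0.7532, -0.6403).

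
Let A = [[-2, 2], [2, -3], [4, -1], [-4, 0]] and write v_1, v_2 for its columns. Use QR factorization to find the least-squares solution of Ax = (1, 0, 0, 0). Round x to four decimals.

v_1 = (-2, 2, 4, -4); ‖v_1‖ = 6.3246, so q_1 = (-0.3162, 0.3162, 0.6325, -0.6325).
q_1·v_2 = (-0.3162)·2 + 0.3162·(-3) + 0.6325·(-1) + (-0.6325)·0 = -2.2136.
u_2 = v_2 + 2.2136·q_1 = (1.3000, -2.3000, 0.4000, -1.4000).
‖u_2‖ = 3.0166, so q_2 = (0.4309, -0.7624, 0.1326, -0.4641).
Qᵀb = (-0.3162, 0.4309).
Back-substitute: x_2 = 0.4309/3.0166 = 0.1429.
x_1 = (-0.3162 + 2.2136·0.1429)/6.3246 = 0.0000.

x = (0.0000, 0.1429)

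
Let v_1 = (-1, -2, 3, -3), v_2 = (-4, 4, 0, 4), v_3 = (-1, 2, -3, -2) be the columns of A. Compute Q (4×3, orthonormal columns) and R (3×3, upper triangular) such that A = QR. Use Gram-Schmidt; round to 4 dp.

Q = [[-0.2085, -0.7733, -0.3165], [-0.4170, 0.4296, 0.3677], [0.6255, 0.3437, -0.5446], [-0.6255, 0.3151, -0.6842]], R = [[4.7958, -3.3362, -1.2511], [0.0000, 6.0720, -0.0286], [0.0000, 0.0000, 4.0539]]

v_1 = (-1, -2, 3, -3); ‖v_1‖ = 4.7958, so e_1 = (-0.2085, -0.4170, 0.6255, -0.6255).
e_1·v_2 = (-0.2085)·(-4) + (-0.4170)·4 + 0.6255·0 + (-0.6255)·4 = -3.3362.
u_2 = v_2 + 3.3362·e_1 = (-4.6957, 2.6087, 2.0870, 1.9130).
‖u_2‖ = 6.0720, so e_2 = (-0.7733, 0.4296, 0.3437, 0.3151).
e_1·v_3 = (-0.2085)·(-1) + (-0.4170)·2 + 0.6255·(-3) + (-0.6255)·(-2) = -1.2511; e_2·v_3 = (-0.7733)·(-1) + 0.4296·2 + 0.3437·(-3) + 0.3151·(-2) = -0.0286.
u_3 = v_3 + 1.2511·e_1 + 0.0286·e_2 = (-1.2830, 1.4906, -2.2075, -2.7736).
‖u_3‖ = 4.0539, so e_3 = (-0.3165, 0.3677, -0.5446, -0.6842).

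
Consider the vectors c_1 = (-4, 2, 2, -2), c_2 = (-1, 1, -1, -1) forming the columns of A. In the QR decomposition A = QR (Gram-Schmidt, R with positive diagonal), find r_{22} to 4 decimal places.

r_{22} = 1.6475

c_1 = (-4, 2, 2, -2); ‖c_1‖ = 5.2915, so q_1 = (-0.7559, 0.3780, 0.3780, -0.3780).
q_1·c_2 = (-0.7559)·(-1) + 0.3780·1 + 0.3780·(-1) + (-0.3780)·(-1) = 1.1339.
u_2 = c_2 − 1.1339·q_1 = (-0.1429, 0.5714, -1.4286, -0.5714).
r_{22} = ‖u_2‖ = 1.6475.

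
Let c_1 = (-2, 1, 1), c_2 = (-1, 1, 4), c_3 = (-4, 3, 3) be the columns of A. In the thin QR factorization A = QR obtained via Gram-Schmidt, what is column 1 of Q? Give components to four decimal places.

q_1 = c_1/‖c_1‖ = (-2, 1, 1)/2.4495 = (-0.8165, 0.4082, 0.4082).

q_1 = (-0.8165, 0.4082, 0.4082)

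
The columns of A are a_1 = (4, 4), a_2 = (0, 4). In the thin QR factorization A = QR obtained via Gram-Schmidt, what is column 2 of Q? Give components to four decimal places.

e_2 = (-0.7071, 0.7071)

a_1 = (4, 4); ‖a_1‖ = 5.6569, so e_1 = (0.7071, 0.7071).
e_1·a_2 = 0.7071·0 + 0.7071·4 = 2.8284.
u_2 = a_2 − 2.8284·e_1 = (-2.0000, 2.0000).
‖u_2‖ = 2.8284, so e_2 = (-0.7071, 0.7071).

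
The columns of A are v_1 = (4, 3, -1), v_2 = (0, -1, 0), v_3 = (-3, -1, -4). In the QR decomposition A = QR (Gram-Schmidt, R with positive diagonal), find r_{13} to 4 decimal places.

r_{13} = -2.1573

v_1 = (4, 3, -1); ‖v_1‖ = 5.0990, so q_1 = (0.7845, 0.5883, -0.1961).
r_{13} = q_1·v_3 = -2.1573.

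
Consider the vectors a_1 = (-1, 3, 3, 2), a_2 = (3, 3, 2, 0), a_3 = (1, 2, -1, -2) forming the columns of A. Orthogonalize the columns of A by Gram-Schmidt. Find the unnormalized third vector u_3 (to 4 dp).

q_1 = a_1/‖a_1‖ = (-1, 3, 3, 2)/4.7958 = (-0.2085, 0.6255, 0.6255, 0.4170).
r_{12} = q_1·a_2 = 2.5022.
u_2 = a_2 − 2.5022·q_1 = (3.5217, 1.4348, 0.4348, -1.0435).
‖u_2‖ = 3.9673, so q_2 = (0.8877, 0.3617, 0.1096, -0.2630).
r_{13} = q_1·a_3 = -0.4170; r_{23} = q_2·a_3 = 2.0275.
u_3 = a_3 + 0.4170·q_1 − 2.0275·q_2 = (-0.8867, 1.5276, -0.9613, -1.2928).

u_3 = (-0.8867, 1.5276, -0.9613, -1.2928)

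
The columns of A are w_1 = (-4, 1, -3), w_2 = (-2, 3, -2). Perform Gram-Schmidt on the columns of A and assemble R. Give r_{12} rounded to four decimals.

r_{12} = 3.3340

w_1 = (-4, 1, -3); ‖w_1‖ = 5.0990, so e_1 = (-0.7845, 0.1961, -0.5883).
r_{12} = e_1·w_2 = 3.3340.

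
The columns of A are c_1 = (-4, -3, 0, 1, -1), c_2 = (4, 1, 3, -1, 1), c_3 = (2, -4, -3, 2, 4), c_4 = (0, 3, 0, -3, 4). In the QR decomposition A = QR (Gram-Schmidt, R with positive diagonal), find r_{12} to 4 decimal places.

r_{12} = -4.0415

e_1 = c_1/‖c_1‖ = (-4, -3, 0, 1, -1)/5.1962 = (-0.7698, -0.5774, 0.0000, 0.1925, -0.1925).
r_{12} = e_1·c_2 = -4.0415.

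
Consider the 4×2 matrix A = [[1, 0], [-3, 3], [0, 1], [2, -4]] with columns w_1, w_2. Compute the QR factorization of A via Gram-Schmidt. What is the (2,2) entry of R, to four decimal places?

r_{22} = 2.3146

w_1 = (1, -3, 0, 2); ‖w_1‖ = 3.7417, so e_1 = (0.2673, -0.8018, 0.0000, 0.5345).
e_1·w_2 = 0.2673·0 + (-0.8018)·3 + 0.0000·1 + 0.5345·(-4) = -4.5434.
u_2 = w_2 + 4.5434·e_1 = (1.2143, -0.6429, 1.0000, -1.5714).
r_{22} = ‖u_2‖ = 2.3146.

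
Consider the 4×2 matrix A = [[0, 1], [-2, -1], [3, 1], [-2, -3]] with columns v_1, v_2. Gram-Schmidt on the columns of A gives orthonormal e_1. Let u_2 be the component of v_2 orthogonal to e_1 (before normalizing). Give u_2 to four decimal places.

u_2 = (1.0000, 0.2941, -0.9412, -1.7059)

v_1 = (0, -2, 3, -2); ‖v_1‖ = 4.1231, so e_1 = (0.0000, -0.4851, 0.7276, -0.4851).
e_1·v_2 = 0.0000·1 + (-0.4851)·(-1) + 0.7276·1 + (-0.4851)·(-3) = 2.6679.
u_2 = v_2 − 2.6679·e_1 = (1.0000, 0.2941, -0.9412, -1.7059).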